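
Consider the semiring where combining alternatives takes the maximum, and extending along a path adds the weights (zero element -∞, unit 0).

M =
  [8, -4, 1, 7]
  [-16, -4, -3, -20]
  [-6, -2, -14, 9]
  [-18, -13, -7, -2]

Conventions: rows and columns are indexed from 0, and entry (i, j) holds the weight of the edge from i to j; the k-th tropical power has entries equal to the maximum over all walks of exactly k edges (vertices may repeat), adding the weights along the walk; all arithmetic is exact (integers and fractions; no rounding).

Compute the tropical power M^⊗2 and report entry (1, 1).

M^⊗2:
  [16, 4, 9, 15]
  [-8, -5, -7, 6]
  [2, -4, 2, 7]
  [-10, -9, -9, 2]
Key observation: the optimum is the walk 1->2->1, with weight (-3) + (-2) = -5.
Optimal value attained by: walk 1->2->1.
Answer: (M^⊗2)[1][1] = -5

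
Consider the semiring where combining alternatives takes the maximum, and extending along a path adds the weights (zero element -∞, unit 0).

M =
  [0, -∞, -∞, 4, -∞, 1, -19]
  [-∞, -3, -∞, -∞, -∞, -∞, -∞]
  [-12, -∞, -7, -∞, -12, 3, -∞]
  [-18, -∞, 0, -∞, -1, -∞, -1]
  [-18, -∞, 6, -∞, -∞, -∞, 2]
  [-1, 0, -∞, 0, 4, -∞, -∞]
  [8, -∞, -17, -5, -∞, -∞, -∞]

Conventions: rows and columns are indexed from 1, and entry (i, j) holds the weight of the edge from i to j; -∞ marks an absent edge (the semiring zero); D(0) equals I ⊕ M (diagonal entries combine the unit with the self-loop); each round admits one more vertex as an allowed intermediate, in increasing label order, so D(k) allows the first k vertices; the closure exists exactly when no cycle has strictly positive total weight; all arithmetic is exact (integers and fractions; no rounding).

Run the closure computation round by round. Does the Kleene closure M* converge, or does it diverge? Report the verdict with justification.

D(0):
  [0, -∞, -∞, 4, -∞, 1, -19]
  [-∞, 0, -∞, -∞, -∞, -∞, -∞]
  [-12, -∞, 0, -∞, -12, 3, -∞]
  [-18, -∞, 0, 0, -1, -∞, -1]
  [-18, -∞, 6, -∞, 0, -∞, 2]
  [-1, 0, -∞, 0, 4, 0, -∞]
  [8, -∞, -17, -5, -∞, -∞, 0]
D(1):
  [0, -∞, -∞, 4, -∞, 1, -19]
  [-∞, 0, -∞, -∞, -∞, -∞, -∞]
  [-12, -∞, 0, -8, -12, 3, -31]
  [-18, -∞, 0, 0, -1, -17, -1]
  [-18, -∞, 6, -14, 0, -17, 2]
  [-1, 0, -∞, 3, 4, 0, -20]
  [8, -∞, -17, 12, -∞, 9, 0]
D(2):
  [0, -∞, -∞, 4, -∞, 1, -19]
  [-∞, 0, -∞, -∞, -∞, -∞, -∞]
  [-12, -∞, 0, -8, -12, 3, -31]
  [-18, -∞, 0, 0, -1, -17, -1]
  [-18, -∞, 6, -14, 0, -17, 2]
  [-1, 0, -∞, 3, 4, 0, -20]
  [8, -∞, -17, 12, -∞, 9, 0]
D(3):
  [0, -∞, -∞, 4, -∞, 1, -19]
  [-∞, 0, -∞, -∞, -∞, -∞, -∞]
  [-12, -∞, 0, -8, -12, 3, -31]
  [-12, -∞, 0, 0, -1, 3, -1]
  [-6, -∞, 6, -2, 0, 9, 2]
  [-1, 0, -∞, 3, 4, 0, -20]
  [8, -∞, -17, 12, -29, 9, 0]
Detection: at round 4, diagonal entry (6, 6) turns strictly positive.
Key observation: the cycle 6->1->4->3->6 has total weight (-1) + 4 + 0 + 3, which is strictly positive.
Answer: DIVERGES — positive cycle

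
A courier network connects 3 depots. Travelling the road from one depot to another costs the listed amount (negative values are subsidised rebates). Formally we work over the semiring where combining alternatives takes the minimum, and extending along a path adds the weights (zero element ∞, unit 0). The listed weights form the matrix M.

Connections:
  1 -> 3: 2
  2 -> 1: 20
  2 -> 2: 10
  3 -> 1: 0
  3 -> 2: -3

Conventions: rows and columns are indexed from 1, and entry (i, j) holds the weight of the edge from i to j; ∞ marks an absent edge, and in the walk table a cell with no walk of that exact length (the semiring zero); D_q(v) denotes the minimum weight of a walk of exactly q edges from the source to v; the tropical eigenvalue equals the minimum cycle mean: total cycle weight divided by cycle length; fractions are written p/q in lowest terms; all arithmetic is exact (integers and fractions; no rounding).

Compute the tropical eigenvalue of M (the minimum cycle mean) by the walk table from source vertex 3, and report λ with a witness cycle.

q=0: [∞, ∞, 0]
q=1: [0, -3, ∞]
q=2: [17, 7, 2]
q=3: [2, -1, 19]
Optimal cycle mean attained by: cycle 1->3->1, total 2 + 0, length 2.
Answer: λ = 1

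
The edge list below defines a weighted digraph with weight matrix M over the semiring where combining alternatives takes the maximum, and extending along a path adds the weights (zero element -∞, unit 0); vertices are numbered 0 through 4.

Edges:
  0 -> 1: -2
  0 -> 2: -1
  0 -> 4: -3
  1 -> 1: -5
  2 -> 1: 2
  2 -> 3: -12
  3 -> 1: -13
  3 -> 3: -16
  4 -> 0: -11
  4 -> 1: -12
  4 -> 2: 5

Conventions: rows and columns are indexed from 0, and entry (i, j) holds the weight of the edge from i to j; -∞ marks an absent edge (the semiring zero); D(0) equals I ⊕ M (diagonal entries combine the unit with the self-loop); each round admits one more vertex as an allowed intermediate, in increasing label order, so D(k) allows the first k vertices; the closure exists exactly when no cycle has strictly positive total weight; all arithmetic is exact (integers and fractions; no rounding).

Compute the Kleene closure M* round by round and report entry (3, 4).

D(0):
  [0, -2, -1, -∞, -3]
  [-∞, 0, -∞, -∞, -∞]
  [-∞, 2, 0, -12, -∞]
  [-∞, -13, -∞, 0, -∞]
  [-11, -12, 5, -∞, 0]
D(1):
  [0, -2, -1, -∞, -3]
  [-∞, 0, -∞, -∞, -∞]
  [-∞, 2, 0, -12, -∞]
  [-∞, -13, -∞, 0, -∞]
  [-11, -12, 5, -∞, 0]
D(2):
  [0, -2, -1, -∞, -3]
  [-∞, 0, -∞, -∞, -∞]
  [-∞, 2, 0, -12, -∞]
  [-∞, -13, -∞, 0, -∞]
  [-11, -12, 5, -∞, 0]
D(3):
  [0, 1, -1, -13, -3]
  [-∞, 0, -∞, -∞, -∞]
  [-∞, 2, 0, -12, -∞]
  [-∞, -13, -∞, 0, -∞]
  [-11, 7, 5, -7, 0]
D(4):
  [0, 1, -1, -13, -3]
  [-∞, 0, -∞, -∞, -∞]
  [-∞, 2, 0, -12, -∞]
  [-∞, -13, -∞, 0, -∞]
  [-11, 7, 5, -7, 0]
D(5):
  [0, 4, 2, -10, -3]
  [-∞, 0, -∞, -∞, -∞]
  [-∞, 2, 0, -12, -∞]
  [-∞, -13, -∞, 0, -∞]
  [-11, 7, 5, -7, 0]
Answer: M*[3][4] = -∞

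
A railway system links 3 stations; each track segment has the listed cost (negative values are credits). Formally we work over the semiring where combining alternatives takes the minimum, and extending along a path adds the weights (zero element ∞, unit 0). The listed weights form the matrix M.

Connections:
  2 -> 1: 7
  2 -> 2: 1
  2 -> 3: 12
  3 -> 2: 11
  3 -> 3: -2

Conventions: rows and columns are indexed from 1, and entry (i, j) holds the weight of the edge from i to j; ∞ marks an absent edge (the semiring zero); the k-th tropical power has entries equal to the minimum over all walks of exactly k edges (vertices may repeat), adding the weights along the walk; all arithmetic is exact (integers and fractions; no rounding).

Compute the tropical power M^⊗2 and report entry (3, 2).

M^⊗2:
  [∞, ∞, ∞]
  [8, 2, 10]
  [18, 9, -4]
Key observation: the optimum is the walk 3->3->2, with weight (-2) + 11 = 9.
Optimal value attained by: walk 3->3->2.
Answer: (M^⊗2)[3][2] = 9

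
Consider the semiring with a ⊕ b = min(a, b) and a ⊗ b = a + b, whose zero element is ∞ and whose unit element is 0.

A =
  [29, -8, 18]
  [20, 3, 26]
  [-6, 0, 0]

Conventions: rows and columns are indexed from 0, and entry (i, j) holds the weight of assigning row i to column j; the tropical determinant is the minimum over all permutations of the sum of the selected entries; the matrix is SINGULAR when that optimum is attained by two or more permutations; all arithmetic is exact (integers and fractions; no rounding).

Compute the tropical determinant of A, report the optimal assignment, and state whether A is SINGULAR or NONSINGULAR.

σ = (0, 1, 2): 29 + 3 + 0 = 32
σ = (0, 2, 1): 29 + 26 + 0 = 55
σ = (1, 0, 2): (-8) + 20 + 0 = 12
σ = (1, 2, 0): (-8) + 26 + (-6) = 12
σ = (2, 0, 1): 18 + 20 + 0 = 38
σ = (2, 1, 0): 18 + 3 + (-6) = 15
Optimal value attained by: σ = (1, 0, 2).
Answer: det⊕(A) = 12; verdict: SINGULAR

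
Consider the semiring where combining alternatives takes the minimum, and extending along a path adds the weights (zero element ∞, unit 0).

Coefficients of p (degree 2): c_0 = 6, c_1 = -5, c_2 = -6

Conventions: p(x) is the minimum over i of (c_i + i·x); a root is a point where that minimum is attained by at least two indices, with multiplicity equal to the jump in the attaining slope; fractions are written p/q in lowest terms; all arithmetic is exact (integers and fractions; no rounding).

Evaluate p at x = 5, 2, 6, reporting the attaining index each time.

p(5) = min(6+0·5=6, -5+1·5=0, -6+2·5=4) = 0 (attained by i=1)
p(2) = min(6+0·2=6, -5+1·2=-3, -6+2·2=-2) = -3 (attained by i=1)
p(6) = min(6+0·6=6, -5+1·6=1, -6+2·6=6) = 1 (attained by i=1)
Answer: p(5) = 0; p(2) = -3; p(6) = 1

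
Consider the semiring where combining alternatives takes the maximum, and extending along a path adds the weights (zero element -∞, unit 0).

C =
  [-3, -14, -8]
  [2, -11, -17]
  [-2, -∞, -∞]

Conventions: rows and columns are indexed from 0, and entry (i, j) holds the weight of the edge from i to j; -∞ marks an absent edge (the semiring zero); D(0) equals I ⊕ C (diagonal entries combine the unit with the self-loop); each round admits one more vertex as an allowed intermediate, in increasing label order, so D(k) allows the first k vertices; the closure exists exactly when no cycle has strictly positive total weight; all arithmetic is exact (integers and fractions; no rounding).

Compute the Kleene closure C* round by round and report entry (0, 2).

D(0):
  [0, -14, -8]
  [2, 0, -17]
  [-2, -∞, 0]
D(1):
  [0, -14, -8]
  [2, 0, -6]
  [-2, -16, 0]
D(2):
  [0, -14, -8]
  [2, 0, -6]
  [-2, -16, 0]
D(3):
  [0, -14, -8]
  [2, 0, -6]
  [-2, -16, 0]
Answer: C*[0][2] = -8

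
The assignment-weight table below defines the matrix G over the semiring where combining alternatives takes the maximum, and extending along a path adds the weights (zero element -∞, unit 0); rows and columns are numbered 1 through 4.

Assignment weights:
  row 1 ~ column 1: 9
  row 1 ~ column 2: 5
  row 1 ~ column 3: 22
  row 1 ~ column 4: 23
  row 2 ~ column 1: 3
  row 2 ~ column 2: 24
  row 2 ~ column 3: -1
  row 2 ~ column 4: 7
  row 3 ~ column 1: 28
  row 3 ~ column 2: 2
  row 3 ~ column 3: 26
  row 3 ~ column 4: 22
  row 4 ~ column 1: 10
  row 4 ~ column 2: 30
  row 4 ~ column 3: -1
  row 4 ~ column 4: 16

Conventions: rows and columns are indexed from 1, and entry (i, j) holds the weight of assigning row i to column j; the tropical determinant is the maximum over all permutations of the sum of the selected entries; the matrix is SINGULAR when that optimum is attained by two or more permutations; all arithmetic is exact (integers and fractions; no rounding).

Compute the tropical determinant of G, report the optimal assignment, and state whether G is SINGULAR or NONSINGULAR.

σ = (1, 2, 3, 4): 9 + 24 + 26 + 16 = 75
σ = (1, 2, 4, 3): 9 + 24 + 22 + (-1) = 54
σ = (1, 3, 2, 4): 9 + (-1) + 2 + 16 = 26
σ = (1, 3, 4, 2): 9 + (-1) + 22 + 30 = 60
σ = (1, 4, 2, 3): 9 + 7 + 2 + (-1) = 17
σ = (1, 4, 3, 2): 9 + 7 + 26 + 30 = 72
σ = (2, 1, 3, 4): 5 + 3 + 26 + 16 = 50
σ = (2, 1, 4, 3): 5 + 3 + 22 + (-1) = 29
σ = (2, 3, 1, 4): 5 + (-1) + 28 + 16 = 48
σ = (2, 3, 4, 1): 5 + (-1) + 22 + 10 = 36
σ = (2, 4, 1, 3): 5 + 7 + 28 + (-1) = 39
σ = (2, 4, 3, 1): 5 + 7 + 26 + 10 = 48
σ = (3, 1, 2, 4): 22 + 3 + 2 + 16 = 43
σ = (3, 1, 4, 2): 22 + 3 + 22 + 30 = 77
σ = (3, 2, 1, 4): 22 + 24 + 28 + 16 = 90
σ = (3, 2, 4, 1): 22 + 24 + 22 + 10 = 78
σ = (3, 4, 1, 2): 22 + 7 + 28 + 30 = 87
σ = (3, 4, 2, 1): 22 + 7 + 2 + 10 = 41
σ = (4, 1, 2, 3): 23 + 3 + 2 + (-1) = 27
σ = (4, 1, 3, 2): 23 + 3 + 26 + 30 = 82
σ = (4, 2, 1, 3): 23 + 24 + 28 + (-1) = 74
σ = (4, 2, 3, 1): 23 + 24 + 26 + 10 = 83
σ = (4, 3, 1, 2): 23 + (-1) + 28 + 30 = 80
σ = (4, 3, 2, 1): 23 + (-1) + 2 + 10 = 34
Optimal value attained by: σ = (3, 2, 1, 4).
Answer: det⊕(G) = 90; verdict: NONSINGULAR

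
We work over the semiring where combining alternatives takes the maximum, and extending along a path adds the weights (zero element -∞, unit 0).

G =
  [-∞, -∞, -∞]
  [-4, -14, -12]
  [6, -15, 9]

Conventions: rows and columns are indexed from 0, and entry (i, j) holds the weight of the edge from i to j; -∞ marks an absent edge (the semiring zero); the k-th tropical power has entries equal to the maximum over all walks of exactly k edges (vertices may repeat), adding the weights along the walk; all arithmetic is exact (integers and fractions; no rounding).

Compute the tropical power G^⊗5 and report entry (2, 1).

G^⊗2:
  [-∞, -∞, -∞]
  [-6, -27, -3]
  [15, -6, 18]
G^⊗3:
  [-∞, -∞, -∞]
  [3, -18, 6]
  [24, 3, 27]
G^⊗4:
  [-∞, -∞, -∞]
  [12, -9, 15]
  [33, 12, 36]
G^⊗5:
  [-∞, -∞, -∞]
  [21, 0, 24]
  [42, 21, 45]
Key observation: the optimum is the walk 2->2->2->2->2->1, with weight 9 + 9 + 9 + 9 + (-15) = 21.
Optimal value attained by: walk 2->2->2->2->2->1.
Answer: (G^⊗5)[2][1] = 21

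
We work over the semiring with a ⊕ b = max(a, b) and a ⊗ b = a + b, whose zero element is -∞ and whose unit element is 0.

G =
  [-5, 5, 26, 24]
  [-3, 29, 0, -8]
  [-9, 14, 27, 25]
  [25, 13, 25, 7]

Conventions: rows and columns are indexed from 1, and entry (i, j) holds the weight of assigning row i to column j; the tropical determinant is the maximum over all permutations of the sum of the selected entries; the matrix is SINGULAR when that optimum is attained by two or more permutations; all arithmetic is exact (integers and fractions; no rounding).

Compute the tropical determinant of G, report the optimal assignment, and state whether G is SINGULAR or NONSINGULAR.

σ = (1, 2, 3, 4): (-5) + 29 + 27 + 7 = 58
σ = (1, 2, 4, 3): (-5) + 29 + 25 + 25 = 74
σ = (1, 3, 2, 4): (-5) + 0 + 14 + 7 = 16
σ = (1, 3, 4, 2): (-5) + 0 + 25 + 13 = 33
σ = (1, 4, 2, 3): (-5) + (-8) + 14 + 25 = 26
σ = (1, 4, 3, 2): (-5) + (-8) + 27 + 13 = 27
σ = (2, 1, 3, 4): 5 + (-3) + 27 + 7 = 36
σ = (2, 1, 4, 3): 5 + (-3) + 25 + 25 = 52
σ = (2, 3, 1, 4): 5 + 0 + (-9) + 7 = 3
σ = (2, 3, 4, 1): 5 + 0 + 25 + 25 = 55
σ = (2, 4, 1, 3): 5 + (-8) + (-9) + 25 = 13
σ = (2, 4, 3, 1): 5 + (-8) + 27 + 25 = 49
σ = (3, 1, 2, 4): 26 + (-3) + 14 + 7 = 44
σ = (3, 1, 4, 2): 26 + (-3) + 25 + 13 = 61
σ = (3, 2, 1, 4): 26 + 29 + (-9) + 7 = 53
σ = (3, 2, 4, 1): 26 + 29 + 25 + 25 = 105
σ = (3, 4, 1, 2): 26 + (-8) + (-9) + 13 = 22
σ = (3, 4, 2, 1): 26 + (-8) + 14 + 25 = 57
σ = (4, 1, 2, 3): 24 + (-3) + 14 + 25 = 60
σ = (4, 1, 3, 2): 24 + (-3) + 27 + 13 = 61
σ = (4, 2, 1, 3): 24 + 29 + (-9) + 25 = 69
σ = (4, 2, 3, 1): 24 + 29 + 27 + 25 = 105
σ = (4, 3, 1, 2): 24 + 0 + (-9) + 13 = 28
σ = (4, 3, 2, 1): 24 + 0 + 14 + 25 = 63
Optimal value attained by: σ = (3, 2, 4, 1).
Answer: det⊕(G) = 105; verdict: SINGULAR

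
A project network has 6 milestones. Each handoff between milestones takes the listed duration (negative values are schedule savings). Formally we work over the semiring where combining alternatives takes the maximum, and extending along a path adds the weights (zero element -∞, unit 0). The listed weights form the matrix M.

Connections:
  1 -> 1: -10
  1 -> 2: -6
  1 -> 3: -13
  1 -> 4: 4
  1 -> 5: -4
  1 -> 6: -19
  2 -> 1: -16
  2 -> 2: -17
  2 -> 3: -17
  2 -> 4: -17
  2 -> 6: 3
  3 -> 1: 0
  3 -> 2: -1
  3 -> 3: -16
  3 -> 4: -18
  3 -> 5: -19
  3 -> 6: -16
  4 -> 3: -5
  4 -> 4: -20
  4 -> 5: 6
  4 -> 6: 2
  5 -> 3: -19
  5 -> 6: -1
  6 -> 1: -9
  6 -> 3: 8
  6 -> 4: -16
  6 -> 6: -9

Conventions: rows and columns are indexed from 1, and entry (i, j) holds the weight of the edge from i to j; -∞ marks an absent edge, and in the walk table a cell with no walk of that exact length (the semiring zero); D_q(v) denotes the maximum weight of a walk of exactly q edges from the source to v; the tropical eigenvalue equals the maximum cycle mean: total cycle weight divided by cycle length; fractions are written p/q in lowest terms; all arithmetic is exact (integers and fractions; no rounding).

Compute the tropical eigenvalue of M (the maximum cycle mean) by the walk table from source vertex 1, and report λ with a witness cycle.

q=0: [0, -∞, -∞, -∞, -∞, -∞]
q=1: [-10, -6, -13, 4, -4, -19]
q=2: [-13, -14, -1, -6, 10, 6]
q=3: [-1, -2, 14, -9, 0, 9]
q=4: [14, 13, 17, 3, -3, 1]
q=5: [17, 16, 9, 18, 10, 16]
q=6: [9, 11, 24, 21, 24, 20]
Optimal cycle mean attained by: cycle 1->4->6->3->1, total 4 + 2 + 8 + 0, length 4.
Answer: λ = 7/2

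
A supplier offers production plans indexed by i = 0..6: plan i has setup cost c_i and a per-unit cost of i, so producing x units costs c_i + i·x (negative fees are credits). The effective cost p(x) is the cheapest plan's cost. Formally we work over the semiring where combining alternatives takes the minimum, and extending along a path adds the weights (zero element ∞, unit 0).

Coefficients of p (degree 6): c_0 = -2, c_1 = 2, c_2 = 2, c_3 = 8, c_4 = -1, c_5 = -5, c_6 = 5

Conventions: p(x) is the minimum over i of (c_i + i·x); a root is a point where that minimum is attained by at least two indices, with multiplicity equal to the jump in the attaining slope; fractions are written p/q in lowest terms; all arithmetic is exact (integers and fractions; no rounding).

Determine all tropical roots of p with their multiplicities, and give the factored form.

hull edge (i=0, c=-2) to (i=5, c=-5): slope -3/5, span 5
hull edge (i=5, c=-5) to (i=6, c=5): slope 10, span 1
Factored form: p(x) = 5 ⊗ (x ⊕ (-10)) ⊗ (x ⊕ 3/5) ⊗ (x ⊕ 3/5) ⊗ (x ⊕ 3/5) ⊗ (x ⊕ 3/5) ⊗ (x ⊕ 3/5)
Answer: roots = -10 (mult 1), 3/5 (mult 5)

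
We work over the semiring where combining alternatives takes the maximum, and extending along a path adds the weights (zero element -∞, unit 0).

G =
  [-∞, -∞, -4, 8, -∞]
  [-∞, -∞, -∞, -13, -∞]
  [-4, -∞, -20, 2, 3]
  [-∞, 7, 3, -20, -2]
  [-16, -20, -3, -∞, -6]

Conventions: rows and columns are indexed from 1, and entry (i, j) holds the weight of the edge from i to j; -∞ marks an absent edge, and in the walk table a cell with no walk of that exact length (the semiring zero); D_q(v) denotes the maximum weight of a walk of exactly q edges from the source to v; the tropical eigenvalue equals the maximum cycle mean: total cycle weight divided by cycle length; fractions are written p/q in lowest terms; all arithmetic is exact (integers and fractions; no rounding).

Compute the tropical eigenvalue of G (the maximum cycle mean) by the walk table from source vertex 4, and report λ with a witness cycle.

q=0: [-∞, -∞, -∞, 0, -∞]
q=1: [-∞, 7, 3, -20, -2]
q=2: [-1, -13, -5, 5, 6]
q=3: [-9, 12, 8, 7, 3]
q=4: [4, 14, 10, 10, 11]
q=5: [6, 17, 13, 12, 13]
Optimal cycle mean attained by: cycle 3->4->3, total 2 + 3, length 2.
Answer: λ = 5/2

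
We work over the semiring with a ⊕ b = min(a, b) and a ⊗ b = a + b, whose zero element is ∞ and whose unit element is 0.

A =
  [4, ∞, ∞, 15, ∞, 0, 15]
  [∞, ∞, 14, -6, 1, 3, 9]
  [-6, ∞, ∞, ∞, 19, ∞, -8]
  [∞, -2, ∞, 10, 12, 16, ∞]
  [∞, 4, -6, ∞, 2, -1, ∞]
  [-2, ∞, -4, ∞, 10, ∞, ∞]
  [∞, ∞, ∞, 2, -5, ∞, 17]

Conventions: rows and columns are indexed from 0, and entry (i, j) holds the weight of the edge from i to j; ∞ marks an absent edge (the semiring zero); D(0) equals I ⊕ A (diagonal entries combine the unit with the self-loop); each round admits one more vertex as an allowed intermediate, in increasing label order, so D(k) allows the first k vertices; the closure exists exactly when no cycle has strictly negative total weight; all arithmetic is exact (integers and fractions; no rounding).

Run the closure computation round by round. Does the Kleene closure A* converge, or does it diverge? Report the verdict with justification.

D(0):
  [0, ∞, ∞, 15, ∞, 0, 15]
  [∞, 0, 14, -6, 1, 3, 9]
  [-6, ∞, 0, ∞, 19, ∞, -8]
  [∞, -2, ∞, 0, 12, 16, ∞]
  [∞, 4, -6, ∞, 0, -1, ∞]
  [-2, ∞, -4, ∞, 10, 0, ∞]
  [∞, ∞, ∞, 2, -5, ∞, 0]
Detection: at round 1, diagonal entry (5, 5) turns strictly negative.
Key observation: the cycle 5->0->5 has total weight (-2) + 0, which is strictly negative.
Answer: DIVERGES — negative cycle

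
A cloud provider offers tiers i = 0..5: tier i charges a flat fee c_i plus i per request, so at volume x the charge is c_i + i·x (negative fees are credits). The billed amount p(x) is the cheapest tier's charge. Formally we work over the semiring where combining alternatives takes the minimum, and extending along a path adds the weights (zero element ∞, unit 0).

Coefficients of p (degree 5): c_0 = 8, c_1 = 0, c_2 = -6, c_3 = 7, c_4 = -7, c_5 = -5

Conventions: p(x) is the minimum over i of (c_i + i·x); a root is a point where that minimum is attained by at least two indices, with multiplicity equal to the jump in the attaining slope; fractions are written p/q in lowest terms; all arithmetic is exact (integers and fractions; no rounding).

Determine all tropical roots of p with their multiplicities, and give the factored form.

hull edge (i=0, c=8) to (i=1, c=0): slope -8, span 1
hull edge (i=1, c=0) to (i=2, c=-6): slope -6, span 1
hull edge (i=2, c=-6) to (i=4, c=-7): slope -1/2, span 2
hull edge (i=4, c=-7) to (i=5, c=-5): slope 2, span 1
Factored form: p(x) = -5 ⊗ (x ⊕ (-2)) ⊗ (x ⊕ 1/2) ⊗ (x ⊕ 1/2) ⊗ (x ⊕ 6) ⊗ (x ⊕ 8)
Answer: roots = -2 (mult 1), 1/2 (mult 2), 6 (mult 1), 8 (mult 1)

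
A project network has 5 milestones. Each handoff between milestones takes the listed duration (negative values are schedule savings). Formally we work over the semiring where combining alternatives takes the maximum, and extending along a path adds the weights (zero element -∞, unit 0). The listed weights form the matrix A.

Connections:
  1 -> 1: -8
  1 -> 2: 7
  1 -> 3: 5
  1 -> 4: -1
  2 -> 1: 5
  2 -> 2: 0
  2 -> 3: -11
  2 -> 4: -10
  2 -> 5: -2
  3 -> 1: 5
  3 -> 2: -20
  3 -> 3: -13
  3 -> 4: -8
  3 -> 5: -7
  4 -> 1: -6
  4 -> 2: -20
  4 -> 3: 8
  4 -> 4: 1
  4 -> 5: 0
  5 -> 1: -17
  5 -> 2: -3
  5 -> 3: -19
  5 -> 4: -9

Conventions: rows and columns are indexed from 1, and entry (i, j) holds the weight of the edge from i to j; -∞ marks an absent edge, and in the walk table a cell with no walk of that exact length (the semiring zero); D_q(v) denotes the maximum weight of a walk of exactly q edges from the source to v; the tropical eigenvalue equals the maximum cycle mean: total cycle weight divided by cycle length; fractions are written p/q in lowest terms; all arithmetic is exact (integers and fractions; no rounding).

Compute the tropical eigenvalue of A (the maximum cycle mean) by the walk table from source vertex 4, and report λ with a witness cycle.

q=0: [-∞, -∞, -∞, 0, -∞]
q=1: [-6, -20, 8, 1, 0]
q=2: [13, 1, 9, 2, 1]
q=3: [14, 20, 18, 12, 2]
q=4: [25, 21, 20, 13, 18]
q=5: [26, 32, 30, 24, 19]
Optimal cycle mean attained by: cycle 1->2->1, total 7 + 5, length 2.
Answer: λ = 6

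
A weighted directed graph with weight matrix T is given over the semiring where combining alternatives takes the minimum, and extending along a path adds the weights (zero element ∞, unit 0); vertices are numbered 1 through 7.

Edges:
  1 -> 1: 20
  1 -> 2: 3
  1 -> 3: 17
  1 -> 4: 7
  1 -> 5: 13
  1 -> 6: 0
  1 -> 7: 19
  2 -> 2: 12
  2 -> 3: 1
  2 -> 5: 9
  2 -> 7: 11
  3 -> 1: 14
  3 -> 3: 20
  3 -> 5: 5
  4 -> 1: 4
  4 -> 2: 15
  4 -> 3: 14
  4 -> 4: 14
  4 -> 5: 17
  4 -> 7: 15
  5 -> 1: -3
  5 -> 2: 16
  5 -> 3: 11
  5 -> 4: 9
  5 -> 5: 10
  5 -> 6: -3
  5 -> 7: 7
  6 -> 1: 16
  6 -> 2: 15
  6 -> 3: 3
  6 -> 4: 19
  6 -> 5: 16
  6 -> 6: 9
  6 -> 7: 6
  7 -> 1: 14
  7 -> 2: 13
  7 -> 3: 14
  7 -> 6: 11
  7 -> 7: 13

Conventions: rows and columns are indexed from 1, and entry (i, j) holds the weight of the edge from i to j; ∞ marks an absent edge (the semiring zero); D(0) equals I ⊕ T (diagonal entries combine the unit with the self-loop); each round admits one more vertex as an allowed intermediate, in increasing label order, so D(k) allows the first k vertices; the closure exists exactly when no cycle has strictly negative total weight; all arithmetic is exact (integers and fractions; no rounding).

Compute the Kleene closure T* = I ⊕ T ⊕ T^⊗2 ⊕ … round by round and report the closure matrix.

D(0):
  [0, 3, 17, 7, 13, 0, 19]
  [∞, 0, 1, ∞, 9, ∞, 11]
  [14, ∞, 0, ∞, 5, ∞, ∞]
  [4, 15, 14, 0, 17, ∞, 15]
  [-3, 16, 11, 9, 0, -3, 7]
  [16, 15, 3, 19, 16, 0, 6]
  [14, 13, 14, ∞, ∞, 11, 0]
D(1):
  [0, 3, 17, 7, 13, 0, 19]
  [∞, 0, 1, ∞, 9, ∞, 11]
  [14, 17, 0, 21, 5, 14, 33]
  [4, 7, 14, 0, 17, 4, 15]
  [-3, 0, 11, 4, 0, -3, 7]
  [16, 15, 3, 19, 16, 0, 6]
  [14, 13, 14, 21, 27, 11, 0]
D(2):
  [0, 3, 4, 7, 12, 0, 14]
  [∞, 0, 1, ∞, 9, ∞, 11]
  [14, 17, 0, 21, 5, 14, 28]
  [4, 7, 8, 0, 16, 4, 15]
  [-3, 0, 1, 4, 0, -3, 7]
  [16, 15, 3, 19, 16, 0, 6]
  [14, 13, 14, 21, 22, 11, 0]
D(3):
  [0, 3, 4, 7, 9, 0, 14]
  [15, 0, 1, 22, 6, 15, 11]
  [14, 17, 0, 21, 5, 14, 28]
  [4, 7, 8, 0, 13, 4, 15]
  [-3, 0, 1, 4, 0, -3, 7]
  [16, 15, 3, 19, 8, 0, 6]
  [14, 13, 14, 21, 19, 11, 0]
D(4):
  [0, 3, 4, 7, 9, 0, 14]
  [15, 0, 1, 22, 6, 15, 11]
  [14, 17, 0, 21, 5, 14, 28]
  [4, 7, 8, 0, 13, 4, 15]
  [-3, 0, 1, 4, 0, -3, 7]
  [16, 15, 3, 19, 8, 0, 6]
  [14, 13, 14, 21, 19, 11, 0]
D(5):
  [0, 3, 4, 7, 9, 0, 14]
  [3, 0, 1, 10, 6, 3, 11]
  [2, 5, 0, 9, 5, 2, 12]
  [4, 7, 8, 0, 13, 4, 15]
  [-3, 0, 1, 4, 0, -3, 7]
  [5, 8, 3, 12, 8, 0, 6]
  [14, 13, 14, 21, 19, 11, 0]
D(6):
  [0, 3, 3, 7, 8, 0, 6]
  [3, 0, 1, 10, 6, 3, 9]
  [2, 5, 0, 9, 5, 2, 8]
  [4, 7, 7, 0, 12, 4, 10]
  [-3, 0, 0, 4, 0, -3, 3]
  [5, 8, 3, 12, 8, 0, 6]
  [14, 13, 14, 21, 19, 11, 0]
D(7):
  [0, 3, 3, 7, 8, 0, 6]
  [3, 0, 1, 10, 6, 3, 9]
  [2, 5, 0, 9, 5, 2, 8]
  [4, 7, 7, 0, 12, 4, 10]
  [-3, 0, 0, 4, 0, -3, 3]
  [5, 8, 3, 12, 8, 0, 6]
  [14, 13, 14, 21, 19, 11, 0]
Answer: T* = [[0, 3, 3, 7, 8, 0, 6], [3, 0, 1, 10, 6, 3, 9], [2, 5, 0, 9, 5, 2, 8], [4, 7, 7, 0, 12, 4, 10], [-3, 0, 0, 4, 0, -3, 3], [5, 8, 3, 12, 8, 0, 6], [14, 13, 14, 21, 19, 11, 0]]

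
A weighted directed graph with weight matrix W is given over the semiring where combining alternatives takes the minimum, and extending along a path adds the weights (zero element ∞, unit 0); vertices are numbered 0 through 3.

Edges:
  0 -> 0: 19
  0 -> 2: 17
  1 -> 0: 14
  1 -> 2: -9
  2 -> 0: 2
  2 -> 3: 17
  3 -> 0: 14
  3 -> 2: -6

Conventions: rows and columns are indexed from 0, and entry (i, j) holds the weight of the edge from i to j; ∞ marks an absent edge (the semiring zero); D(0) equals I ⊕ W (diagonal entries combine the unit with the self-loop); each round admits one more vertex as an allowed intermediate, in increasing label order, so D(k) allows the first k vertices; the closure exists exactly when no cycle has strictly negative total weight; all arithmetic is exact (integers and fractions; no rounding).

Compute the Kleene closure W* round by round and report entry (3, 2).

D(0):
  [0, ∞, 17, ∞]
  [14, 0, -9, ∞]
  [2, ∞, 0, 17]
  [14, ∞, -6, 0]
D(1):
  [0, ∞, 17, ∞]
  [14, 0, -9, ∞]
  [2, ∞, 0, 17]
  [14, ∞, -6, 0]
D(2):
  [0, ∞, 17, ∞]
  [14, 0, -9, ∞]
  [2, ∞, 0, 17]
  [14, ∞, -6, 0]
D(3):
  [0, ∞, 17, 34]
  [-7, 0, -9, 8]
  [2, ∞, 0, 17]
  [-4, ∞, -6, 0]
D(4):
  [0, ∞, 17, 34]
  [-7, 0, -9, 8]
  [2, ∞, 0, 17]
  [-4, ∞, -6, 0]
Answer: W*[3][2] = -6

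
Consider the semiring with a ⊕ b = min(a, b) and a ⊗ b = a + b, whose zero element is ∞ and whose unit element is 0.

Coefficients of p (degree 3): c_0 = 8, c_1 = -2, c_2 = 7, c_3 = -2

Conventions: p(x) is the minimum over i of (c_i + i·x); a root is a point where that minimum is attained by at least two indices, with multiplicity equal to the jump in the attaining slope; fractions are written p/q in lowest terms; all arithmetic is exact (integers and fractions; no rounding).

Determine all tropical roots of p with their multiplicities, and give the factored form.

hull edge (i=0, c=8) to (i=1, c=-2): slope -10, span 1
hull edge (i=1, c=-2) to (i=3, c=-2): slope 0, span 2
Factored form: p(x) = -2 ⊗ (x ⊕ 0) ⊗ (x ⊕ 0) ⊗ (x ⊕ 10)
Answer: roots = 0 (mult 2), 10 (mult 1)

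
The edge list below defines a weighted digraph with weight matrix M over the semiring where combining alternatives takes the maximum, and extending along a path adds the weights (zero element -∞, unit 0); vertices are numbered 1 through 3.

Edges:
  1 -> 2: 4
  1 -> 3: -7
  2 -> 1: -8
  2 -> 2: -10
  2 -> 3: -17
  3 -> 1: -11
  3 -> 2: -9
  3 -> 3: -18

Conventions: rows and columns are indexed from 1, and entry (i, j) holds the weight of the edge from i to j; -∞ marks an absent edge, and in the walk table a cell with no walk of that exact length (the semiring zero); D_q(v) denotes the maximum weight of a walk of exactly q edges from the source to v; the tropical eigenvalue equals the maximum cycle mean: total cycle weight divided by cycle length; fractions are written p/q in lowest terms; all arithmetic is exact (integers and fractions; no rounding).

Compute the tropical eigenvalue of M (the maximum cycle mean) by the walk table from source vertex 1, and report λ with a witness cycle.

q=0: [0, -∞, -∞]
q=1: [-∞, 4, -7]
q=2: [-4, -6, -13]
q=3: [-14, 0, -11]
Optimal cycle mean attained by: cycle 1->2->1, total 4 + (-8), length 2.
Answer: λ = -2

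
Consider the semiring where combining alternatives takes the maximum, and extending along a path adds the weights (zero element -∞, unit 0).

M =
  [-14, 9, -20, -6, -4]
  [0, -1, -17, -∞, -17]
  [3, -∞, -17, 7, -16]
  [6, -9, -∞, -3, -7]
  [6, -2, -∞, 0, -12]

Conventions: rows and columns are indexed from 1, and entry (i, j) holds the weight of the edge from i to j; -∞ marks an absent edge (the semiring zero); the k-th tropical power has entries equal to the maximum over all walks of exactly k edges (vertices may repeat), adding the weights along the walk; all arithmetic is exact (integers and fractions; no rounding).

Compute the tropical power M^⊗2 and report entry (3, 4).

M^⊗2:
  [9, 8, -8, -4, -8]
  [-1, 9, -18, -6, -4]
  [13, 12, -17, 4, 0]
  [3, 15, -14, 0, 2]
  [6, 15, -14, 0, 2]
Key observation: the optimum is the walk 3->4->4, with weight 7 + (-3) = 4.
Optimal value attained by: walk 3->4->4.
Answer: (M^⊗2)[3][4] = 4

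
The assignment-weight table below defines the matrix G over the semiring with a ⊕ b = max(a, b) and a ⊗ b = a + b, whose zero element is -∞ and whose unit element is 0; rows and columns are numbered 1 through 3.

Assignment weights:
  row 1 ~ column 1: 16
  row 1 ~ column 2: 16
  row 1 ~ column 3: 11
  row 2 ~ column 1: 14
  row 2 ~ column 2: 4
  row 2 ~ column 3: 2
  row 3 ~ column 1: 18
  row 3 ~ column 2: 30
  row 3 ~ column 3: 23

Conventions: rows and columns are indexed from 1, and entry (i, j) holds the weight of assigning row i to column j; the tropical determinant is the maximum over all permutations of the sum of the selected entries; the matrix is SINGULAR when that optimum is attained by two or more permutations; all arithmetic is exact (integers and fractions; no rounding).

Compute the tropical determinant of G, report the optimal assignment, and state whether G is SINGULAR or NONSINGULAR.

σ = (1, 2, 3): 16 + 4 + 23 = 43
σ = (1, 3, 2): 16 + 2 + 30 = 48
σ = (2, 1, 3): 16 + 14 + 23 = 53
σ = (2, 3, 1): 16 + 2 + 18 = 36
σ = (3, 1, 2): 11 + 14 + 30 = 55
σ = (3, 2, 1): 11 + 4 + 18 = 33
Optimal value attained by: σ = (3, 1, 2).
Answer: det⊕(G) = 55; verdict: NONSINGULAR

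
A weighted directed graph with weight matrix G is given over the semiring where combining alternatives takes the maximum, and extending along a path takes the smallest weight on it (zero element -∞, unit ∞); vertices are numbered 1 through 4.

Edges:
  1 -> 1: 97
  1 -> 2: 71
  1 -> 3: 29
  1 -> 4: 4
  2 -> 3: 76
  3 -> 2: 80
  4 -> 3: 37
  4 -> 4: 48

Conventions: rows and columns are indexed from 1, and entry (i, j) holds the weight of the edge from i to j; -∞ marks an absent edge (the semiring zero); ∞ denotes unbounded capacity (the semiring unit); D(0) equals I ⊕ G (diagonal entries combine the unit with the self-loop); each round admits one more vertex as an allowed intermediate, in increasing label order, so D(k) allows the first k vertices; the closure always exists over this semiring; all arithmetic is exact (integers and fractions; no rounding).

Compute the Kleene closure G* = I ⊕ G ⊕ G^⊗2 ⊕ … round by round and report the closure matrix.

D(0):
  [∞, 71, 29, 4]
  [-∞, ∞, 76, -∞]
  [-∞, 80, ∞, -∞]
  [-∞, -∞, 37, ∞]
D(1):
  [∞, 71, 29, 4]
  [-∞, ∞, 76, -∞]
  [-∞, 80, ∞, -∞]
  [-∞, -∞, 37, ∞]
D(2):
  [∞, 71, 71, 4]
  [-∞, ∞, 76, -∞]
  [-∞, 80, ∞, -∞]
  [-∞, -∞, 37, ∞]
D(3):
  [∞, 71, 71, 4]
  [-∞, ∞, 76, -∞]
  [-∞, 80, ∞, -∞]
  [-∞, 37, 37, ∞]
D(4):
  [∞, 71, 71, 4]
  [-∞, ∞, 76, -∞]
  [-∞, 80, ∞, -∞]
  [-∞, 37, 37, ∞]
Answer: G* = [[∞, 71, 71, 4], [-∞, ∞, 76, -∞], [-∞, 80, ∞, -∞], [-∞, 37, 37, ∞]]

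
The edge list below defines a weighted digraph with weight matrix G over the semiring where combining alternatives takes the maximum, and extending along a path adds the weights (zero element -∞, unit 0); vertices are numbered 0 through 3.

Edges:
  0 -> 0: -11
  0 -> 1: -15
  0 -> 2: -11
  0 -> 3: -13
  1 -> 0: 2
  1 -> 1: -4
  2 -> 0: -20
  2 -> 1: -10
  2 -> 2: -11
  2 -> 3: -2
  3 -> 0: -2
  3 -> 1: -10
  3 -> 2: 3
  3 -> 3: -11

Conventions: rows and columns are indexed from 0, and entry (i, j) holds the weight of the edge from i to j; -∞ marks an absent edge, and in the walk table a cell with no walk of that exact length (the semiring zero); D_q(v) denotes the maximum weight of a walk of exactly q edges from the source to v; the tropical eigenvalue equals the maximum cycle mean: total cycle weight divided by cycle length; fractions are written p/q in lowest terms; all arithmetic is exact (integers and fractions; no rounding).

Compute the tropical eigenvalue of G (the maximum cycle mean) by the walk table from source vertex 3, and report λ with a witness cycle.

q=0: [-∞, -∞, -∞, 0]
q=1: [-2, -10, 3, -11]
q=2: [-8, -7, -8, 1]
q=3: [-1, -9, 4, -10]
q=4: [-7, -6, -7, 2]
Optimal cycle mean attained by: cycle 2->3->2, total (-2) + 3, length 2.
Answer: λ = 1/2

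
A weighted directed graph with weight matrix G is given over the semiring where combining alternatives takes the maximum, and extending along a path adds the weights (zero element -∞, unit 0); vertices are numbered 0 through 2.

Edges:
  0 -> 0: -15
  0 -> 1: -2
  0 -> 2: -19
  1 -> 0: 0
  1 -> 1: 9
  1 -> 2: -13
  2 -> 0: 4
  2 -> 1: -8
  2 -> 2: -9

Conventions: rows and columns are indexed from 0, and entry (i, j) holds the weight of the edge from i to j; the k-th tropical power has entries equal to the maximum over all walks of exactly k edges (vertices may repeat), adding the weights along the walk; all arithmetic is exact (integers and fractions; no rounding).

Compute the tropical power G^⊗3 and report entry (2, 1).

G^⊗2:
  [-2, 7, -15]
  [9, 18, -4]
  [-5, 2, -15]
G^⊗3:
  [7, 16, -6]
  [18, 27, 5]
  [2, 11, -11]
Key observation: the optimum is the walk 2->0->1->1, with weight 4 + (-2) + 9 = 11.
Optimal value attained by: walk 2->0->1->1.
Answer: (G^⊗3)[2][1] = 11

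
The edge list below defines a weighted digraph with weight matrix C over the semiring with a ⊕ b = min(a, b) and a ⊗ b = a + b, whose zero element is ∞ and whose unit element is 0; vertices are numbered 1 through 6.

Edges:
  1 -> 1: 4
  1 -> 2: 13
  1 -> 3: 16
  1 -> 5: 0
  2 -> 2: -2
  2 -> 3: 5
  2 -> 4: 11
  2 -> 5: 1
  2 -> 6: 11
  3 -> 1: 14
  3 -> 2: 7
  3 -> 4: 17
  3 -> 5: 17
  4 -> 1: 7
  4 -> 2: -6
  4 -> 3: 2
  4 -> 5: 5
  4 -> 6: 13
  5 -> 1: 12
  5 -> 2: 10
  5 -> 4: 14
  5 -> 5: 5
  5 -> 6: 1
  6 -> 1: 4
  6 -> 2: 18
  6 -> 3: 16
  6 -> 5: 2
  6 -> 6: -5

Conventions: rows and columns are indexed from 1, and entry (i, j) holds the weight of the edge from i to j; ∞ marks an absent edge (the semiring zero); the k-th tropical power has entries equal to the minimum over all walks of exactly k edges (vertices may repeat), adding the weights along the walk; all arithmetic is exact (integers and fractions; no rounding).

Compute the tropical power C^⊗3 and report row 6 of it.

C^⊗2:
  [8, 10, 18, 14, 4, 1]
  [13, -4, 3, 9, -1, 2]
  [18, 5, 12, 18, 8, 18]
  [11, -8, -1, 5, -5, 5]
  [5, 8, 15, 19, 3, -4]
  [-1, 12, 11, 16, -3, -10]
C^⊗3:
  [5, 8, 15, 18, 3, -4]
  [6, -6, 1, 7, -3, -3]
  [20, 3, 10, 16, 6, 9]
  [7, -10, -3, 3, -7, -4]
  [0, 6, 12, 17, -2, -9]
  [-6, 7, 6, 11, -8, -15]
Answer: row 6 of C^⊗3 = [-6, 7, 6, 11, -8, -15]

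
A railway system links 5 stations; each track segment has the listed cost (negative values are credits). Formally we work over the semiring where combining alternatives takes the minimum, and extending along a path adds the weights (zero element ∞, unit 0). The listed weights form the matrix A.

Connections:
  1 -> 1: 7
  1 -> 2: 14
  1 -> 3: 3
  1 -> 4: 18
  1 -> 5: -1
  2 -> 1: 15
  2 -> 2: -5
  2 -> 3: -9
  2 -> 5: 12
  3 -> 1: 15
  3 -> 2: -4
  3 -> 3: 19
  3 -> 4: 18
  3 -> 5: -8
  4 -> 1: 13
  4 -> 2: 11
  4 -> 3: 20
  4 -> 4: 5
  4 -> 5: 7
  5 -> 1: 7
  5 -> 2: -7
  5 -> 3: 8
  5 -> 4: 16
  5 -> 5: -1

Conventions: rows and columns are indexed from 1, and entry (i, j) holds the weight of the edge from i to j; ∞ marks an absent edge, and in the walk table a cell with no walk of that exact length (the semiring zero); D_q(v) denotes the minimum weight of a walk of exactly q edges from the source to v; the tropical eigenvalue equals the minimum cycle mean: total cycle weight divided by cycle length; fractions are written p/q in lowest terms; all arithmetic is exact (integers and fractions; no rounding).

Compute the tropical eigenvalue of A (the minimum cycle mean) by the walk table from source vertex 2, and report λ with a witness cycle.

q=0: [∞, 0, ∞, ∞, ∞]
q=1: [15, -5, -9, ∞, 12]
q=2: [6, -13, -14, 9, -17]
q=3: [-10, -24, -22, -1, -22]
q=4: [-15, -29, -33, -6, -30]
q=5: [-23, -37, -38, -15, -41]
Optimal cycle mean attained by: cycle 2->3->5->2, total (-9) + (-8) + (-7), length 3.
Answer: λ = -8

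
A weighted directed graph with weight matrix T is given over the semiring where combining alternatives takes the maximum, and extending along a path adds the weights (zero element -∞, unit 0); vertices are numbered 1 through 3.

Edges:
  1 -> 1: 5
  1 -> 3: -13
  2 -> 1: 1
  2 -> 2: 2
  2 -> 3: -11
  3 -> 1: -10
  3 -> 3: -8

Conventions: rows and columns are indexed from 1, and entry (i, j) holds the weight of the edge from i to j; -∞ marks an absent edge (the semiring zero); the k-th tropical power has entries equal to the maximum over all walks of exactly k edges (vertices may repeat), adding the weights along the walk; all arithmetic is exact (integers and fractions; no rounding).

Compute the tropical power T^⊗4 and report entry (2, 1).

T^⊗2:
  [10, -∞, -8]
  [6, 4, -9]
  [-5, -∞, -16]
T^⊗3:
  [15, -∞, -3]
  [11, 6, -7]
  [0, -∞, -18]
T^⊗4:
  [20, -∞, 2]
  [16, 8, -2]
  [5, -∞, -13]
Key observation: the optimum is the walk 2->1->1->1->1, with weight 1 + 5 + 5 + 5 = 16.
Optimal value attained by: walk 2->1->1->1->1.
Answer: (T^⊗4)[2][1] = 16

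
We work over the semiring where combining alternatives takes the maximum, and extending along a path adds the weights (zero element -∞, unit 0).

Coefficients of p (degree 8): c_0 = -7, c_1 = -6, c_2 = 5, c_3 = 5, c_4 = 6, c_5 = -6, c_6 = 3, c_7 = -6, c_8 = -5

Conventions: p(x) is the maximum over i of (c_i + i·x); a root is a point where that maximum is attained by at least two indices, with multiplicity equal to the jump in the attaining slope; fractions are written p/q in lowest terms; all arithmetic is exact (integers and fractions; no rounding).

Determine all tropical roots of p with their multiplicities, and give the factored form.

hull edge (i=0, c=-7) to (i=2, c=5): slope 6, span 2
hull edge (i=2, c=5) to (i=4, c=6): slope 1/2, span 2
hull edge (i=4, c=6) to (i=6, c=3): slope -3/2, span 2
hull edge (i=6, c=3) to (i=8, c=-5): slope -4, span 2
Factored form: p(x) = -5 ⊗ (x ⊕ (-6)) ⊗ (x ⊕ (-6)) ⊗ (x ⊕ (-1/2)) ⊗ (x ⊕ (-1/2)) ⊗ (x ⊕ 3/2) ⊗ (x ⊕ 3/2) ⊗ (x ⊕ 4) ⊗ (x ⊕ 4)
Answer: roots = -6 (mult 2), -1/2 (mult 2), 3/2 (mult 2), 4 (mult 2)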